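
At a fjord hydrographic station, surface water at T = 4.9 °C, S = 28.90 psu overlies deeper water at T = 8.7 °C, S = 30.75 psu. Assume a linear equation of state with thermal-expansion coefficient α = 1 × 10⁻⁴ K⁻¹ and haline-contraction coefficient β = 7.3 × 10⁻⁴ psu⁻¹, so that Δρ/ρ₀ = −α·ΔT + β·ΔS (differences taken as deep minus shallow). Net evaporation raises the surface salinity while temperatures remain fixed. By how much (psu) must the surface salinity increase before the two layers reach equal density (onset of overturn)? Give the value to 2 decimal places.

1.33 psu

Neutral buoyancy requires −α(T_deep − T_surf) + β(S_deep − S_surf′) = 0.
S_surf′ = S_deep − (α/β)·ΔT = 30.75 − (1 × 10⁻⁴/7.3 × 10⁻⁴)·(+3.8) = 30.2295 psu.
Increase required: 30.2295 − 28.90 = 1.3295 psu.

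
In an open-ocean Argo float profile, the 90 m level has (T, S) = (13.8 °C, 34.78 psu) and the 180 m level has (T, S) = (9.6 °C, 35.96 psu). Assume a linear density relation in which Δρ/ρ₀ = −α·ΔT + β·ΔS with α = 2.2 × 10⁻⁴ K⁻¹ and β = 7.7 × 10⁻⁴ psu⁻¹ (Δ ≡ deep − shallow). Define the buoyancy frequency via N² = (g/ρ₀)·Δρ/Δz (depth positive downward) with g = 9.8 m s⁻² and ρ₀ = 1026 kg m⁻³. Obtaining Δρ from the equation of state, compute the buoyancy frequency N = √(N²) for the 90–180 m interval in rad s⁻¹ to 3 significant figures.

0.0141 rad s⁻¹

ΔT = -4.2 K, ΔS = +1.18 psu (deep − shallow).
Δρ/ρ₀ = −αΔT + βΔS = 9.24 × 10⁻⁴ + 9.086 × 10⁻⁴ = 1.8326 × 10⁻³, so Δρ ≈ 1.880 kg m⁻³.
N² = (g/ρ₀)·Δρ/Δz = g·(Δρ/ρ₀)/Δz = 9.8 × 1.8326 × 10⁻³ / 90 = 1.9955 × 10⁻⁴ s⁻².
N = √(1.9955 × 10⁻⁴) = 0.014126 rad s⁻¹ ≈ 0.0141 rad s⁻¹.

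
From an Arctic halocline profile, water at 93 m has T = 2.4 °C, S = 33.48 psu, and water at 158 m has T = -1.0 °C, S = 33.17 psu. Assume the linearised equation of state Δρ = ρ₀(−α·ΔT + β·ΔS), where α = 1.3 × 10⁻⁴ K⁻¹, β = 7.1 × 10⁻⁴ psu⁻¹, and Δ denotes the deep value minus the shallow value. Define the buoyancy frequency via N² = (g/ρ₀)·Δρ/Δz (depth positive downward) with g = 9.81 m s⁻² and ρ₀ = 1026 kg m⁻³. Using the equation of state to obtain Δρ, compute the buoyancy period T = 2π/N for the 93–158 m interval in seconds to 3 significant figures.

ΔT = -3.4 K, ΔS = -0.31 psu (deep − shallow).
Δρ/ρ₀ = −αΔT + βΔS = 4.42 × 10⁻⁴ − 2.201 × 10⁻⁴ = 2.219 × 10⁻⁴, so Δρ ≈ 0.2277 kg m⁻³.
N² = (g/ρ₀)·Δρ/Δz = g·(Δρ/ρ₀)/Δz = 9.81 × 2.219 × 10⁻⁴ / 65 = 3.3490 × 10⁻⁵ s⁻².
N = √(3.3490 × 10⁻⁵) = 5.7871 × 10⁻³ rad s⁻¹ → T = 2π/N = 1.0857 × 10³ s ≈ 1.09 × 10³ s.

1.09 × 10³ s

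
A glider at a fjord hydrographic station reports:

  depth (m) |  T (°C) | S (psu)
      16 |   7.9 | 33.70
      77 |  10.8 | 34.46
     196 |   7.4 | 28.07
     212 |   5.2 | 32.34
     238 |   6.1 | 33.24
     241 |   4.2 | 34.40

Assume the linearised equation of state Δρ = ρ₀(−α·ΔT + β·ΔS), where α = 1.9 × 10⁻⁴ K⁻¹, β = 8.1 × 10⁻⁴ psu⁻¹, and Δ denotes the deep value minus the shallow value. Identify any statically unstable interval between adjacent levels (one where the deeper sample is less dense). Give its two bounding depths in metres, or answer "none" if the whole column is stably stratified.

Evaluate Δρ/ρ₀ = −αΔT + βΔS across each adjacent pair:
  16–77 m: −αΔT+βΔS = −(1.9 × 10⁻⁴)(+2.9)+(8.1 × 10⁻⁴)(+0.76) = 6.5 × 10⁻⁵ → stable
  77–196 m: −αΔT+βΔS = −(1.9 × 10⁻⁴)(-3.4)+(8.1 × 10⁻⁴)(-6.39) = -4.5 × 10⁻³ → UNSTABLE
  196–212 m: −αΔT+βΔS = −(1.9 × 10⁻⁴)(-2.2)+(8.1 × 10⁻⁴)(+4.27) = 3.9 × 10⁻³ → stable
  212–238 m: −αΔT+βΔS = −(1.9 × 10⁻⁴)(+0.9)+(8.1 × 10⁻⁴)(+0.90) = 5.6 × 10⁻⁴ → stable
  238–241 m: −αΔT+βΔS = −(1.9 × 10⁻⁴)(-1.9)+(8.1 × 10⁻⁴)(+1.16) = 1.3 × 10⁻³ → stable
The 77–196 m interval has Δρ < 0: lighter water underlies denser water.

77–196 m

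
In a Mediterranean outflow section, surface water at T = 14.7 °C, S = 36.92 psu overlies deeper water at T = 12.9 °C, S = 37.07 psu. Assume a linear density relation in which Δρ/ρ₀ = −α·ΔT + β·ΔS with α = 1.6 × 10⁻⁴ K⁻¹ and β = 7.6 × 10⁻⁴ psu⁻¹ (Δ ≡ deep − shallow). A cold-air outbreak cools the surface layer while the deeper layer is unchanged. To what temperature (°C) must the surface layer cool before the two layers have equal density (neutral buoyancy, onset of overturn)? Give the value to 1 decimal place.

12.2 °C

Neutral buoyancy requires Δρ = 0, i.e. −α(T_deep − T_surf′) + β(S_deep − S_surf) = 0.
T_surf′ = T_deep − (β/α)·ΔS = 12.9 − (7.6 × 10⁻⁴/1.6 × 10⁻⁴)·(+0.15) = 12.188 °C.
Cooling required: 14.7 − (12.188) = 2.512 °C.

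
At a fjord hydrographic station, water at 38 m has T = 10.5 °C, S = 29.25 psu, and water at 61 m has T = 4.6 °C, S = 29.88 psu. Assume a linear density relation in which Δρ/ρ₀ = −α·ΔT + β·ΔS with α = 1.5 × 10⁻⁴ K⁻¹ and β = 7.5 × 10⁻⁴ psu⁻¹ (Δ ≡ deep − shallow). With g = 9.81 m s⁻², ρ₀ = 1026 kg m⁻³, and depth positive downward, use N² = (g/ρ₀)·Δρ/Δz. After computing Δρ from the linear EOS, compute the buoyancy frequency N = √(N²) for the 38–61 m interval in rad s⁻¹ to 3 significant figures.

0.0241 rad s⁻¹

ΔT = -5.9 K, ΔS = +0.63 psu (deep − shallow).
Δρ/ρ₀ = −αΔT + βΔS = 8.85 × 10⁻⁴ + 4.725 × 10⁻⁴ = 1.3575 × 10⁻³, so Δρ ≈ 1.393 kg m⁻³.
N² = (g/ρ₀)·Δρ/Δz = g·(Δρ/ρ₀)/Δz = 9.81 × 1.3575 × 10⁻³ / 23 = 5.7900 × 10⁻⁴ s⁻².
N = √(5.7900 × 10⁻⁴) = 0.024062 rad s⁻¹ ≈ 0.0241 rad s⁻¹.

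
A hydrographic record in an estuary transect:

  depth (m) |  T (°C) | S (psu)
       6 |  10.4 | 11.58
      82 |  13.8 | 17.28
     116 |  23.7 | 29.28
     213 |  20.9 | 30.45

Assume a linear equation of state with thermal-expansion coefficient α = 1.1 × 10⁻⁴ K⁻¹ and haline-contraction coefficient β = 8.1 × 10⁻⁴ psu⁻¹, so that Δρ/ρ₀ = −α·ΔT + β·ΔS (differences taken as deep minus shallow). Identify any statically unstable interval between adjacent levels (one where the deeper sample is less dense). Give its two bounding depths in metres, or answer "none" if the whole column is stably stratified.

Evaluate Δρ/ρ₀ = −αΔT + βΔS across each adjacent pair:
  6–82 m: −αΔT+βΔS = −(1.1 × 10⁻⁴)(+3.4)+(8.1 × 10⁻⁴)(+5.70) = 4.2 × 10⁻³ → stable
  82–116 m: −αΔT+βΔS = −(1.1 × 10⁻⁴)(+9.9)+(8.1 × 10⁻⁴)(+12.00) = 8.6 × 10⁻³ → stable
  116–213 m: −αΔT+βΔS = −(1.1 × 10⁻⁴)(-2.8)+(8.1 × 10⁻⁴)(+1.17) = 1.3 × 10⁻³ → stable
Every interval has Δρ > 0: the column is stably stratified throughout.

none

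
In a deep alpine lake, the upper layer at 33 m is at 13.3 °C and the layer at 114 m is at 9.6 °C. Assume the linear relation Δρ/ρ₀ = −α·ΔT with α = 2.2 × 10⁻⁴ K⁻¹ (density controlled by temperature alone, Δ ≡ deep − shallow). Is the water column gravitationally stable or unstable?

ΔT = 9.6 − 13.3 = -3.7 K, so Δρ/ρ₀ = −αΔT = 8.14 × 10⁻⁴.
Δρ/ρ₀ > 0, so Δρ > 0: deeper water is denser → statically stable.

stable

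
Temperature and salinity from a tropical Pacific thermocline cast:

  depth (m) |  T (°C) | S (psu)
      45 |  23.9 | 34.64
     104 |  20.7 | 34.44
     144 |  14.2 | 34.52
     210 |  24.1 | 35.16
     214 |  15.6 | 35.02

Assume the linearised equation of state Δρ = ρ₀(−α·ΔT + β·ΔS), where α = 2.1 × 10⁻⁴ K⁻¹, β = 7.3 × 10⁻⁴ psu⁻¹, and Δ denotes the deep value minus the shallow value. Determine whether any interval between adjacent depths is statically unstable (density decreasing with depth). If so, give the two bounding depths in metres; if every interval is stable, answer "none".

144–210 m

Evaluate Δρ/ρ₀ = −αΔT + βΔS across each adjacent pair:
  45–104 m: −αΔT+βΔS = −(2.1 × 10⁻⁴)(-3.2)+(7.3 × 10⁻⁴)(-0.20) = 5.3 × 10⁻⁴ → stable
  104–144 m: −αΔT+βΔS = −(2.1 × 10⁻⁴)(-6.5)+(7.3 × 10⁻⁴)(+0.08) = 1.4 × 10⁻³ → stable
  144–210 m: −αΔT+βΔS = −(2.1 × 10⁻⁴)(+9.9)+(7.3 × 10⁻⁴)(+0.64) = -1.6 × 10⁻³ → UNSTABLE
  210–214 m: −αΔT+βΔS = −(2.1 × 10⁻⁴)(-8.5)+(7.3 × 10⁻⁴)(-0.14) = 1.7 × 10⁻³ → stable
The 144–210 m interval has Δρ < 0: lighter water underlies denser water.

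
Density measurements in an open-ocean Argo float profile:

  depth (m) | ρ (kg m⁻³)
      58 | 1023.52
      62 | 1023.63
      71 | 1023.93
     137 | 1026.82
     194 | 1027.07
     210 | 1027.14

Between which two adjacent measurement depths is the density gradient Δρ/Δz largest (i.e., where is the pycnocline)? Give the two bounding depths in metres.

Compute the density gradient over each adjacent pair:
  58–62 m: Δρ/Δz = 0.11/4 = 0.028 kg m⁻⁴
  62–71 m: Δρ/Δz = 0.30/9 = 0.033 kg m⁻⁴
  71–137 m: Δρ/Δz = 2.89/66 = 0.044 kg m⁻⁴
  137–194 m: Δρ/Δz = 0.25/57 = 4.4 × 10⁻³ kg m⁻⁴
  194–210 m: Δρ/Δz = 0.07/16 = 4.4 × 10⁻³ kg m⁻⁴
The largest gradient is in the 71–137 m interval — the pycnocline.

71–137 m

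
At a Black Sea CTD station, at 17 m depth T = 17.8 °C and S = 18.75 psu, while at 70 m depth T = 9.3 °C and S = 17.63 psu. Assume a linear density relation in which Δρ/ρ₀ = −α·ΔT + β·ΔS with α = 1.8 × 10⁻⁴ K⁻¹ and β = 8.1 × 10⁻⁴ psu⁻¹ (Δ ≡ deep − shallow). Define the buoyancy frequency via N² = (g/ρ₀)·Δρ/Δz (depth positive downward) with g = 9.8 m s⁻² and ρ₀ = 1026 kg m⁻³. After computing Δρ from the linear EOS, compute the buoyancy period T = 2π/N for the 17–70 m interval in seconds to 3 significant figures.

ΔT = -8.5 K, ΔS = -1.12 psu (deep − shallow).
Δρ/ρ₀ = −αΔT + βΔS = 1.53 × 10⁻³ − 9.072 × 10⁻⁴ = 6.228 × 10⁻⁴, so Δρ ≈ 0.6390 kg m⁻³.
N² = (g/ρ₀)·Δρ/Δz = g·(Δρ/ρ₀)/Δz = 9.8 × 6.228 × 10⁻⁴ / 53 = 1.1516 × 10⁻⁴ s⁻².
N = √(1.1516 × 10⁻⁴) = 0.010731 rad s⁻¹ → T = 2π/N = 585.52 s ≈ 586 s.

586 s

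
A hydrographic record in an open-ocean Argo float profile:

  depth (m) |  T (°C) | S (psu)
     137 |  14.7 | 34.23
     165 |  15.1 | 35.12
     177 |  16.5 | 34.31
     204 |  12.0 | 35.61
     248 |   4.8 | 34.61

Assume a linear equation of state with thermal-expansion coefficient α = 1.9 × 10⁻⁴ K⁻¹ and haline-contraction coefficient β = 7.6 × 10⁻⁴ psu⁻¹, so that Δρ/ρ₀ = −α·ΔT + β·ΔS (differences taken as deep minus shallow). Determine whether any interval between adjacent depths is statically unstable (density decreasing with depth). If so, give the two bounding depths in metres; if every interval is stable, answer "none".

165–177 m

Evaluate Δρ/ρ₀ = −αΔT + βΔS across each adjacent pair:
  137–165 m: −αΔT+βΔS = −(1.9 × 10⁻⁴)(+0.4)+(7.6 × 10⁻⁴)(+0.89) = 6.0 × 10⁻⁴ → stable
  165–177 m: −αΔT+βΔS = −(1.9 × 10⁻⁴)(+1.4)+(7.6 × 10⁻⁴)(-0.81) = -8.8 × 10⁻⁴ → UNSTABLE
  177–204 m: −αΔT+βΔS = −(1.9 × 10⁻⁴)(-4.5)+(7.6 × 10⁻⁴)(+1.30) = 1.8 × 10⁻³ → stable
  204–248 m: −αΔT+βΔS = −(1.9 × 10⁻⁴)(-7.2)+(7.6 × 10⁻⁴)(-1.00) = 6.1 × 10⁻⁴ → stable
The 165–177 m interval has Δρ < 0: lighter water underlies denser water.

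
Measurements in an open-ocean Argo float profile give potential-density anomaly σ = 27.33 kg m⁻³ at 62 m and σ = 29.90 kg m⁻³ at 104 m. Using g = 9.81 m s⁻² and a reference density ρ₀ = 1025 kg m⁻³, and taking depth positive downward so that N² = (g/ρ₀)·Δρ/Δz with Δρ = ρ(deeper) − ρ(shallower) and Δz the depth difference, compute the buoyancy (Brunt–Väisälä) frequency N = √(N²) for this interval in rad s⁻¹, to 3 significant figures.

0.0242 rad s⁻¹

Δρ = 1029.90 − 1027.33 = 2.57 kg m⁻³ over Δz = 104 − 62 = 42 m.
N² = (9.81/1025) × (2.57/42) = 5.8564 × 10⁻⁴ s⁻².
N = √(5.8564 × 10⁻⁴) = 0.024200 rad s⁻¹ ≈ 0.0242 rad s⁻¹.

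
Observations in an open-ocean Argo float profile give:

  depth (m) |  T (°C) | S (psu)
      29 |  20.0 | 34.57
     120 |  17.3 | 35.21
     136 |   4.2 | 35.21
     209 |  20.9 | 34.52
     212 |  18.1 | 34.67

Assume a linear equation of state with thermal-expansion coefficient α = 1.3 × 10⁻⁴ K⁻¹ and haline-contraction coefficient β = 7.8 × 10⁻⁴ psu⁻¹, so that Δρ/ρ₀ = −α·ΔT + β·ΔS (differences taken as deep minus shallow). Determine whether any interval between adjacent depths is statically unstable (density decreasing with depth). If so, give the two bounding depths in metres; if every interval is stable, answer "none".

136–209 m

Evaluate Δρ/ρ₀ = −αΔT + βΔS across each adjacent pair:
  29–120 m: −αΔT+βΔS = −(1.3 × 10⁻⁴)(-2.7)+(7.8 × 10⁻⁴)(+0.64) = 8.5 × 10⁻⁴ → stable
  120–136 m: −αΔT+βΔS = −(1.3 × 10⁻⁴)(-13.1)+(7.8 × 10⁻⁴)(+0.00) = 1.7 × 10⁻³ → stable
  136–209 m: −αΔT+βΔS = −(1.3 × 10⁻⁴)(+16.7)+(7.8 × 10⁻⁴)(-0.69) = -2.7 × 10⁻³ → UNSTABLE
  209–212 m: −αΔT+βΔS = −(1.3 × 10⁻⁴)(-2.8)+(7.8 × 10⁻⁴)(+0.15) = 4.8 × 10⁻⁴ → stable
The 136–209 m interval has Δρ < 0: lighter water underlies denser water.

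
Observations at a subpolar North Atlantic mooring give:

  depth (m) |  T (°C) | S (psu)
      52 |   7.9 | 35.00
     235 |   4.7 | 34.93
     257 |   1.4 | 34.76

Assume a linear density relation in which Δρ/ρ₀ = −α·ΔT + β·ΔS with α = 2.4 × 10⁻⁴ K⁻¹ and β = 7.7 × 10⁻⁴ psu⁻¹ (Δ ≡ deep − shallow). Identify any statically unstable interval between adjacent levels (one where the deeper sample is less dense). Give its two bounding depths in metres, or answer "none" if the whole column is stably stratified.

Evaluate Δρ/ρ₀ = −αΔT + βΔS across each adjacent pair:
  52–235 m: −αΔT+βΔS = −(2.4 × 10⁻⁴)(-3.2)+(7.7 × 10⁻⁴)(-0.07) = 7.1 × 10⁻⁴ → stable
  235–257 m: −αΔT+βΔS = −(2.4 × 10⁻⁴)(-3.3)+(7.7 × 10⁻⁴)(-0.17) = 6.6 × 10⁻⁴ → stable
Every interval has Δρ > 0: the column is stably stratified throughout.

none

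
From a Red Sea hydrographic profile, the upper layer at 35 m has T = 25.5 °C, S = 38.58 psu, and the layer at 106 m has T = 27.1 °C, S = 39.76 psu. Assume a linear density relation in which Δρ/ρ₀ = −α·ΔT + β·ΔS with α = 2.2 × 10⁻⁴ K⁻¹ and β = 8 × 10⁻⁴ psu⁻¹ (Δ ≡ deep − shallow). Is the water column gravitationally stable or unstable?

stable

ΔT = 27.1 − 25.5 = +1.6 K and ΔS = 39.76 − 38.58 = +1.18 psu (deep − shallow).
−αΔT = -3.52 × 10⁻⁴; βΔS = 9.44 × 10⁻⁴; sum Δρ/ρ₀ = 5.92 × 10⁻⁴.
Δρ/ρ₀ > 0, so Δρ > 0: deeper water is denser → statically stable.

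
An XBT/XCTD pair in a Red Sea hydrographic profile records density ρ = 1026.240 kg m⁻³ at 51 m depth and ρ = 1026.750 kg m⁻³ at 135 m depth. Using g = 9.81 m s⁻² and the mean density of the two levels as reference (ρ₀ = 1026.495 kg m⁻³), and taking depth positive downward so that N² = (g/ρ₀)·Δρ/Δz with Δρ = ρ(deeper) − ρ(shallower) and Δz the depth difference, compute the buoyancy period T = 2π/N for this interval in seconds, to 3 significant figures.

Δρ = 1026.750 − 1026.240 = 0.510 kg m⁻³ over Δz = 135 − 51 = 84 m.
N² = (9.81/1026.495) × (0.510/84) = 5.8023 × 10⁻⁵ s⁻².
N = √(5.8023 × 10⁻⁵) = 7.6173 × 10⁻³ rad s⁻¹, so T = 2π/N = 824.86 s ≈ 825 s.
N² > 0, so the interval is statically stable.

825 s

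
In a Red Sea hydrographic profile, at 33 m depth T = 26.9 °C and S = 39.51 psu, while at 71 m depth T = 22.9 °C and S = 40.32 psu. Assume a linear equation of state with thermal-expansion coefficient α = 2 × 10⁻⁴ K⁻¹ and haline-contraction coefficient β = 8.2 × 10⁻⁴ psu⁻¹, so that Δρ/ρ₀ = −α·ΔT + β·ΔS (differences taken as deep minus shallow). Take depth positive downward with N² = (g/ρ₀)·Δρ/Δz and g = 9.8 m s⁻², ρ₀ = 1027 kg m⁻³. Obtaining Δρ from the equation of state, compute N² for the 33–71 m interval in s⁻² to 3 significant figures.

ΔT = -4.0 K, ΔS = +0.81 psu (deep − shallow).
Δρ/ρ₀ = −αΔT + βΔS = 8.00 × 10⁻⁴ + 6.642 × 10⁻⁴ = 1.4642 × 10⁻³, so Δρ ≈ 1.504 kg m⁻³.
N² = (g/ρ₀)·Δρ/Δz = g·(Δρ/ρ₀)/Δz = 9.8 × 1.4642 × 10⁻³ / 38 = 3.7761 × 10⁻⁴ s⁻² ≈ 3.78 × 10⁻⁴ s⁻².

3.78 × 10⁻⁴ s⁻²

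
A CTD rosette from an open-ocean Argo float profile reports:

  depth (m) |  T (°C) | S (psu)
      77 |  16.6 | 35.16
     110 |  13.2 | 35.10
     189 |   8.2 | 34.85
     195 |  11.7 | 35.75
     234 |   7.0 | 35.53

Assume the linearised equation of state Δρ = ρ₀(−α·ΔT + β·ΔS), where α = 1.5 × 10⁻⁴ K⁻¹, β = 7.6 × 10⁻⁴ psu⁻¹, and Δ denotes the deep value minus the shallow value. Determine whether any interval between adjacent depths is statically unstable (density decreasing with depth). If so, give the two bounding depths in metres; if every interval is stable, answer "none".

Evaluate Δρ/ρ₀ = −αΔT + βΔS across each adjacent pair:
  77–110 m: −αΔT+βΔS = −(1.5 × 10⁻⁴)(-3.4)+(7.6 × 10⁻⁴)(-0.06) = 4.6 × 10⁻⁴ → stable
  110–189 m: −αΔT+βΔS = −(1.5 × 10⁻⁴)(-5.0)+(7.6 × 10⁻⁴)(-0.25) = 5.6 × 10⁻⁴ → stable
  189–195 m: −αΔT+βΔS = −(1.5 × 10⁻⁴)(+3.5)+(7.6 × 10⁻⁴)(+0.90) = 1.6 × 10⁻⁴ → stable
  195–234 m: −αΔT+βΔS = −(1.5 × 10⁻⁴)(-4.7)+(7.6 × 10⁻⁴)(-0.22) = 5.4 × 10⁻⁴ → stable
Every interval has Δρ > 0: the column is stably stratified throughout.

none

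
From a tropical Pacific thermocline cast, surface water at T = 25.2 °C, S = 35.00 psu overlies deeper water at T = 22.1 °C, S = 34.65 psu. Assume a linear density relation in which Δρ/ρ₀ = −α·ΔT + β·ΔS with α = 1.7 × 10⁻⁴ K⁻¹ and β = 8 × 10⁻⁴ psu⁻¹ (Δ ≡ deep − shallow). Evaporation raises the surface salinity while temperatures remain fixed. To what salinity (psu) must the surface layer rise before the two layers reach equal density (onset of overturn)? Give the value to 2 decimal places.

Neutral buoyancy requires −α(T_deep − T_surf) + β(S_deep − S_surf′) = 0.
S_surf′ = S_deep − (α/β)·ΔT = 34.65 − (1.7 × 10⁻⁴/8 × 10⁻⁴)·(-3.1) = 35.3087 psu.
Increase required: 35.3087 − 35.00 = 0.3087 psu.

35.31 psu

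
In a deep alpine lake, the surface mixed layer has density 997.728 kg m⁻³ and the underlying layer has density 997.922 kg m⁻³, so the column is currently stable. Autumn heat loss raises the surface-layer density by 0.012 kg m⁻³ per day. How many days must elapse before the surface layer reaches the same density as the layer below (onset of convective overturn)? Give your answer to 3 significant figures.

Density deficit of the surface layer: 997.922 − 997.728 = 0.194 kg m⁻³.
Required change = 0.194 / 0.012 = 16.2 days.

16.2 days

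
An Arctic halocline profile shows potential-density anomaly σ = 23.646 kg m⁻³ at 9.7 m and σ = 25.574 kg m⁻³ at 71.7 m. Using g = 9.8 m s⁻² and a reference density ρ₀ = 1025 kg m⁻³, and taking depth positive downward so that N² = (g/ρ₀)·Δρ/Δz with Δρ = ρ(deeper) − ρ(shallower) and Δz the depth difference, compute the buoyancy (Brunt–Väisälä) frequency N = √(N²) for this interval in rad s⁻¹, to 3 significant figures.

0.0172 rad s⁻¹

Δρ = 1025.574 − 1023.646 = 1.928 kg m⁻³ over Δz = 71.7 − 9.7 = 62 m.
N² = (9.8/1025) × (1.928/62) = 2.9732 × 10⁻⁴ s⁻².
N = √(2.9732 × 10⁻⁴) = 0.017243 rad s⁻¹ ≈ 0.0172 rad s⁻¹.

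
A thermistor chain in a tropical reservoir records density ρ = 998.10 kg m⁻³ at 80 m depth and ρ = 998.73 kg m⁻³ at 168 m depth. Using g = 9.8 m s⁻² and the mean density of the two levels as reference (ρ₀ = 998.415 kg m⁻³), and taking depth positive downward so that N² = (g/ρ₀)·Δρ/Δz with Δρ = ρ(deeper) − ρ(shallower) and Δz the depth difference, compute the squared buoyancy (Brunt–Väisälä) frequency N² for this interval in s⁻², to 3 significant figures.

Δρ = 998.73 − 998.10 = 0.63 kg m⁻³ over Δz = 168 − 80 = 88 m.
N² = (9.8/998.415) × (0.63/88) = 7.0270 × 10⁻⁵ s⁻² ≈ 7.03 × 10⁻⁵ s⁻².

7.03 × 10⁻⁵ s⁻²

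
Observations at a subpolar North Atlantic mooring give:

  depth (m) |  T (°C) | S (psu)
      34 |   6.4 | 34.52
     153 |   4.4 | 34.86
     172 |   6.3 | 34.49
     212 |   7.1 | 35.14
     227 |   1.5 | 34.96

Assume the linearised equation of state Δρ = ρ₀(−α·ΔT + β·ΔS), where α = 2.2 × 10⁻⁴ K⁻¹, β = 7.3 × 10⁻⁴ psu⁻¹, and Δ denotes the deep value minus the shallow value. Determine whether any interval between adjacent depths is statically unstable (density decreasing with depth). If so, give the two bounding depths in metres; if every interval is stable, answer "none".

153–172 m

Evaluate Δρ/ρ₀ = −αΔT + βΔS across each adjacent pair:
  34–153 m: −αΔT+βΔS = −(2.2 × 10⁻⁴)(-2.0)+(7.3 × 10⁻⁴)(+0.34) = 6.9 × 10⁻⁴ → stable
  153–172 m: −αΔT+βΔS = −(2.2 × 10⁻⁴)(+1.9)+(7.3 × 10⁻⁴)(-0.37) = -6.9 × 10⁻⁴ → UNSTABLE
  172–212 m: −αΔT+βΔS = −(2.2 × 10⁻⁴)(+0.8)+(7.3 × 10⁻⁴)(+0.65) = 3.0 × 10⁻⁴ → stable
  212–227 m: −αΔT+βΔS = −(2.2 × 10⁻⁴)(-5.6)+(7.3 × 10⁻⁴)(-0.18) = 1.1 × 10⁻³ → stable
The 153–172 m interval has Δρ < 0: lighter water underlies denser water.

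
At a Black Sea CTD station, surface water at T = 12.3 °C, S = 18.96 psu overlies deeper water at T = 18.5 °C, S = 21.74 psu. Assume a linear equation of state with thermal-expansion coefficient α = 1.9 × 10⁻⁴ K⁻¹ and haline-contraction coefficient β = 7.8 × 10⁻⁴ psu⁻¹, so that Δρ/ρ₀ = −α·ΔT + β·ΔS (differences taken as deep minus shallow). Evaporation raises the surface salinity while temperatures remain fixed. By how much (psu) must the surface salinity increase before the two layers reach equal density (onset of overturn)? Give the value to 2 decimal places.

Neutral buoyancy requires −α(T_deep − T_surf) + β(S_deep − S_surf′) = 0.
S_surf′ = S_deep − (α/β)·ΔT = 21.74 − (1.9 × 10⁻⁴/7.8 × 10⁻⁴)·(+6.2) = 20.2297 psu.
Increase required: 20.2297 − 18.96 = 1.2697 psu.

1.27 psu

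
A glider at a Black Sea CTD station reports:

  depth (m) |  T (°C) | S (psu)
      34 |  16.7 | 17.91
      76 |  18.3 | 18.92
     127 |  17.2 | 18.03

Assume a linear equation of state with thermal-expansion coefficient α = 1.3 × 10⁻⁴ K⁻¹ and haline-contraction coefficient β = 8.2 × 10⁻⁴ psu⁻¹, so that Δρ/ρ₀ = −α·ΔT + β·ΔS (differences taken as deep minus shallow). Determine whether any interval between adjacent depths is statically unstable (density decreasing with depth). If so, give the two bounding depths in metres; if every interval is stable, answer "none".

76–127 m

Evaluate Δρ/ρ₀ = −αΔT + βΔS across each adjacent pair:
  34–76 m: −αΔT+βΔS = −(1.3 × 10⁻⁴)(+1.6)+(8.2 × 10⁻⁴)(+1.01) = 6.2 × 10⁻⁴ → stable
  76–127 m: −αΔT+βΔS = −(1.3 × 10⁻⁴)(-1.1)+(8.2 × 10⁻⁴)(-0.89) = -5.9 × 10⁻⁴ → UNSTABLE
The 76–127 m interval has Δρ < 0: lighter water underlies denser water.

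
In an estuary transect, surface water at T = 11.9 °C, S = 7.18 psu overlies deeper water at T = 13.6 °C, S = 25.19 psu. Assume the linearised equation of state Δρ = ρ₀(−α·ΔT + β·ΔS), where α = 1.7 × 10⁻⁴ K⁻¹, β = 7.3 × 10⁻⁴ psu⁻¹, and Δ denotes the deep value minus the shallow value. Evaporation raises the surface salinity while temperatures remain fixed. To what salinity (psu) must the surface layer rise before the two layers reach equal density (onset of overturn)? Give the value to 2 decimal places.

Neutral buoyancy requires −α(T_deep − T_surf) + β(S_deep − S_surf′) = 0.
S_surf′ = S_deep − (α/β)·ΔT = 25.19 − (1.7 × 10⁻⁴/7.3 × 10⁻⁴)·(+1.7) = 24.7941 psu.
Increase required: 24.7941 − 7.18 = 17.6141 psu.

24.79 psu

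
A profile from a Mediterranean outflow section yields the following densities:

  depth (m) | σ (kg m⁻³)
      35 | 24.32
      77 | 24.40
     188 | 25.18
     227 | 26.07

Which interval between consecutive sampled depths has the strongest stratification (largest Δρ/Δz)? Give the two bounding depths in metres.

188–227 m

Compute the density gradient over each adjacent pair:
  35–77 m: Δρ/Δz = 0.08/42 = 1.9 × 10⁻³ kg m⁻⁴
  77–188 m: Δρ/Δz = 0.78/111 = 7.0 × 10⁻³ kg m⁻⁴
  188–227 m: Δρ/Δz = 0.89/39 = 0.023 kg m⁻⁴
The largest gradient is in the 188–227 m interval — the pycnocline.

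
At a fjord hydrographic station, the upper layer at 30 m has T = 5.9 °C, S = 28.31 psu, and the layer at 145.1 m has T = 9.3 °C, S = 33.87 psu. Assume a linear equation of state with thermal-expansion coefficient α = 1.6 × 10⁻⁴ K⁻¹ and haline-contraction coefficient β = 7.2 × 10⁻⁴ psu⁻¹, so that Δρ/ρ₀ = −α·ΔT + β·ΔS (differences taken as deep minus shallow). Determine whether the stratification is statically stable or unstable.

stable

ΔT = 9.3 − 5.9 = +3.4 K and ΔS = 33.87 − 28.31 = +5.56 psu (deep − shallow).
−αΔT = -5.44 × 10⁻⁴; βΔS = 4.0032 × 10⁻³; sum Δρ/ρ₀ = 3.4592 × 10⁻³.
Δρ/ρ₀ > 0, so Δρ > 0: deeper water is denser → statically stable.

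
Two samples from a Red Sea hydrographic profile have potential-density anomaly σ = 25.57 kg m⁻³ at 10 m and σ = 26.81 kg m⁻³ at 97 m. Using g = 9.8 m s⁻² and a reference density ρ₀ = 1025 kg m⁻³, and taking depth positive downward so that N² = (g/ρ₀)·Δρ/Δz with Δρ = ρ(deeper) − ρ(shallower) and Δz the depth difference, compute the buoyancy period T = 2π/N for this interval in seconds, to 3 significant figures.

Δρ = 1026.81 − 1025.57 = 1.24 kg m⁻³ over Δz = 97 − 10 = 87 m.
N² = (9.8/1025) × (1.24/87) = 1.3627 × 10⁻⁴ s⁻².
N = √(1.3627 × 10⁻⁴) = 0.011673 rad s⁻¹, so T = 2π/N = 538.27 s ≈ 538 s.

538 s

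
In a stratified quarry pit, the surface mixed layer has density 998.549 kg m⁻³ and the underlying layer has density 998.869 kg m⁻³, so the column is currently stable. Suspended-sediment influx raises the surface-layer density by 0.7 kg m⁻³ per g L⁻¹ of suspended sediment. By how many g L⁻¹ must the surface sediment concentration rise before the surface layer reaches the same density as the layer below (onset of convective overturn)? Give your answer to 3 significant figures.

0.457 g L⁻¹

Density deficit of the surface layer: 998.869 − 998.549 = 0.32 kg m⁻³.
Required change = 0.32 / 0.7 = 0.457 g L⁻¹.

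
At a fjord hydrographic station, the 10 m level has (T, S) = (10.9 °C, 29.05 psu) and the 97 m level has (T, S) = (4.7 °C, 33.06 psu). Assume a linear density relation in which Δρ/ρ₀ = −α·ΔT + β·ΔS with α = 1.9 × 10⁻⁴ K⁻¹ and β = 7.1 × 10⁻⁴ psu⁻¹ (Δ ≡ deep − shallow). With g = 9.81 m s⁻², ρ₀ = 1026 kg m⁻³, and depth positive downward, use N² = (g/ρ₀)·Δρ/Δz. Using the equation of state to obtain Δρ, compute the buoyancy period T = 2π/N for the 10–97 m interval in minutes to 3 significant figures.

4.92 min

ΔT = -6.2 K, ΔS = +4.01 psu (deep − shallow).
Δρ/ρ₀ = −αΔT + βΔS = 1.178 × 10⁻³ + 2.8471 × 10⁻³ = 4.0251 × 10⁻³, so Δρ ≈ 4.130 kg m⁻³.
N² = (g/ρ₀)·Δρ/Δz = g·(Δρ/ρ₀)/Δz = 9.81 × 4.0251 × 10⁻³ / 87 = 4.5386 × 10⁻⁴ s⁻².
N = √(4.5386 × 10⁻⁴) = 0.021304 rad s⁻¹ → T = 2π/N = 294.93 s = 4.9155 min ≈ 4.92 min.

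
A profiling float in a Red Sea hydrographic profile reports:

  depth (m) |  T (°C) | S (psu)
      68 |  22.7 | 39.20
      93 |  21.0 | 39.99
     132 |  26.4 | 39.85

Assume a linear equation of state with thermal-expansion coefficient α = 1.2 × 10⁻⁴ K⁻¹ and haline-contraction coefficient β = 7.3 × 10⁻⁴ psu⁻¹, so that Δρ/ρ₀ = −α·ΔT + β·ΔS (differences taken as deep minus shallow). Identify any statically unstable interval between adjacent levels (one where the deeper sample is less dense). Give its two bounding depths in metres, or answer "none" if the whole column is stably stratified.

Evaluate Δρ/ρ₀ = −αΔT + βΔS across each adjacent pair:
  68–93 m: −αΔT+βΔS = −(1.2 × 10⁻⁴)(-1.7)+(7.3 × 10⁻⁴)(+0.79) = 7.8 × 10⁻⁴ → stable
  93–132 m: −αΔT+βΔS = −(1.2 × 10⁻⁴)(+5.4)+(7.3 × 10⁻⁴)(-0.14) = -7.5 × 10⁻⁴ → UNSTABLE
The 93–132 m interval has Δρ < 0: lighter water underlies denser water.

93–132 m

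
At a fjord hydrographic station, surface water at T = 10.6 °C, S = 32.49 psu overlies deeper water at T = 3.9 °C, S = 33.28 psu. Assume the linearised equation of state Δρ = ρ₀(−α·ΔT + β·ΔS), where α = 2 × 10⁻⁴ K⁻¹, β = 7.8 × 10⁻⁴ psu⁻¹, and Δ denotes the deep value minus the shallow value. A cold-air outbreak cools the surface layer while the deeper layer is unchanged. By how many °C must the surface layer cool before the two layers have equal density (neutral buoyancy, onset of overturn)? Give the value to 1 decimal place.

9.8 °C

Neutral buoyancy requires Δρ = 0, i.e. −α(T_deep − T_surf′) + β(S_deep − S_surf) = 0.
T_surf′ = T_deep − (β/α)·ΔS = 3.9 − (7.8 × 10⁻⁴/2 × 10⁻⁴)·(+0.79) = 0.819 °C.
Cooling required: 10.6 − (0.819) = 9.781 °C.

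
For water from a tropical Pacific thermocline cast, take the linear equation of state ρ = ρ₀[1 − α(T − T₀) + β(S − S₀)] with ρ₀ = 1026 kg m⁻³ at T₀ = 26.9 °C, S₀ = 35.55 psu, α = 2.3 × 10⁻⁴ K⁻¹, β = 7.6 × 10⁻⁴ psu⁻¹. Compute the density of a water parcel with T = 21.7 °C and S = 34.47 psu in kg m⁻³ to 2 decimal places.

T − T₀ = -5.2 K, S − S₀ = -1.08 psu.
Bracket = 1 − α·(-5.2) + β·(-1.08) = 1 + (3.752 × 10⁻⁴) = 1.0003752.
ρ = 1026 × 1.0003752 = 1026.38 kg m⁻³.

1026.38 kg m⁻³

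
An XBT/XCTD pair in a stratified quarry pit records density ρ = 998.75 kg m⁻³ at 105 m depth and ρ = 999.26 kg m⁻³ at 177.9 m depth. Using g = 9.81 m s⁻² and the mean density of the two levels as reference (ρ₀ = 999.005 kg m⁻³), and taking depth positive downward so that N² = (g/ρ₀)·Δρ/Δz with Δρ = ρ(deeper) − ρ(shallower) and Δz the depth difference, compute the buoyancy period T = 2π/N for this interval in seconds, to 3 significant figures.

Δρ = 999.26 − 998.75 = 0.51 kg m⁻³ over Δz = 177.9 − 105 = 72.9 m.
N² = (9.81/999.005) × (0.51/72.9) = 6.8698 × 10⁻⁵ s⁻².
N = √(6.8698 × 10⁻⁵) = 8.2884 × 10⁻³ rad s⁻¹, so T = 2π/N = 758.07 s ≈ 758 s.

758 s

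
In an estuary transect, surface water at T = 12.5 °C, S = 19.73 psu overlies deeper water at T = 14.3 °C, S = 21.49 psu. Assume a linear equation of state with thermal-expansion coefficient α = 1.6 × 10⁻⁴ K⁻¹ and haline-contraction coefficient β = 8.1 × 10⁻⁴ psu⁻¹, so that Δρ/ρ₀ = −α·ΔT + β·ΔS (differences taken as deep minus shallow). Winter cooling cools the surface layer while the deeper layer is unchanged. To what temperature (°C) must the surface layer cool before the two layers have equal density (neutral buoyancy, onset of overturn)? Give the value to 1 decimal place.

Neutral buoyancy requires Δρ = 0, i.e. −α(T_deep − T_surf′) + β(S_deep − S_surf) = 0.
T_surf′ = T_deep − (β/α)·ΔS = 14.3 − (8.1 × 10⁻⁴/1.6 × 10⁻⁴)·(+1.76) = 5.390 °C.
Cooling required: 12.5 − (5.390) = 7.110 °C.

5.4 °C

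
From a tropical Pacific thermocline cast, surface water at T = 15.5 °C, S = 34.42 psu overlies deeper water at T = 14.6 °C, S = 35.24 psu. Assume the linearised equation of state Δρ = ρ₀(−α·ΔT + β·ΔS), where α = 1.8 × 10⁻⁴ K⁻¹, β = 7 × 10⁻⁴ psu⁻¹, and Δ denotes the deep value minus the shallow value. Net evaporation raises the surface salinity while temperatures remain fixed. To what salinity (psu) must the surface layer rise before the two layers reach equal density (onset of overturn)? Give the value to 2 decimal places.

Neutral buoyancy requires −α(T_deep − T_surf) + β(S_deep − S_surf′) = 0.
S_surf′ = S_deep − (α/β)·ΔT = 35.24 − (1.8 × 10⁻⁴/7 × 10⁻⁴)·(-0.9) = 35.4714 psu.
Increase required: 35.4714 − 34.42 = 1.0514 psu.

35.47 psu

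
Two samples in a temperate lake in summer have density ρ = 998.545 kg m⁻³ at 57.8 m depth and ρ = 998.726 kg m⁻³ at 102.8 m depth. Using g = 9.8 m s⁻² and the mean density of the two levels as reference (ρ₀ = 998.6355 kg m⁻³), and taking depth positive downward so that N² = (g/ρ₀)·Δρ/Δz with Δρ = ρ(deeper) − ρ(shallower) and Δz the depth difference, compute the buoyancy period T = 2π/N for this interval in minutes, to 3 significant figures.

Δρ = 998.726 − 998.545 = 0.181 kg m⁻³ over Δz = 102.8 − 57.8 = 45 m.
N² = (9.8/998.6355) × (0.181/45) = 3.9472 × 10⁻⁵ s⁻².
N = √(3.9472 × 10⁻⁵) = 6.2827 × 10⁻³ rad s⁻¹, so T = 2π/N = 1.0001 × 10³ s = 16.668 min ≈ 16.7 min.

16.7 min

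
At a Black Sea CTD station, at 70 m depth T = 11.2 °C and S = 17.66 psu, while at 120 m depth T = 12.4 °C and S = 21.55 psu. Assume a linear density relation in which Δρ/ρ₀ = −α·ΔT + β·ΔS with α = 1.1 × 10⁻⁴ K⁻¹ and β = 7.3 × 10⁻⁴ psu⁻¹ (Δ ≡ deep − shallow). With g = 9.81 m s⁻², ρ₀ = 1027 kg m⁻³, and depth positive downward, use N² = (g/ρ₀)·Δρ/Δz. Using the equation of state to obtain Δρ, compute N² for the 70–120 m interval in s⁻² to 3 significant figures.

5.31 × 10⁻⁴ s⁻²

ΔT = +1.2 K, ΔS = +3.89 psu (deep − shallow).
Δρ/ρ₀ = −αΔT + βΔS = -1.32 × 10⁻⁴ + 2.8397 × 10⁻³ = 2.7077 × 10⁻³, so Δρ ≈ 2.781 kg m⁻³.
N² = (g/ρ₀)·Δρ/Δz = g·(Δρ/ρ₀)/Δz = 9.81 × 2.7077 × 10⁻³ / 50 = 5.3125 × 10⁻⁴ s⁻² ≈ 5.31 × 10⁻⁴ s⁻².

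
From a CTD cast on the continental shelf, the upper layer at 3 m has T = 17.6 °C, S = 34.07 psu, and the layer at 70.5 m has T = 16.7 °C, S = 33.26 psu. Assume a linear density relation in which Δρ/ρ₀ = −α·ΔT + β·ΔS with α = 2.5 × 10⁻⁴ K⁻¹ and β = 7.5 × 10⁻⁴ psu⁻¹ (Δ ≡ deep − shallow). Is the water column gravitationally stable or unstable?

unstable

ΔT = 16.7 − 17.6 = -0.9 K and ΔS = 33.26 − 34.07 = -0.81 psu (deep − shallow).
−αΔT = 2.25 × 10⁻⁴; βΔS = -6.075 × 10⁻⁴; sum Δρ/ρ₀ = -3.825 × 10⁻⁴.
Δρ/ρ₀ < 0, so Δρ < 0: deeper water is lighter → statically unstable; the column would overturn.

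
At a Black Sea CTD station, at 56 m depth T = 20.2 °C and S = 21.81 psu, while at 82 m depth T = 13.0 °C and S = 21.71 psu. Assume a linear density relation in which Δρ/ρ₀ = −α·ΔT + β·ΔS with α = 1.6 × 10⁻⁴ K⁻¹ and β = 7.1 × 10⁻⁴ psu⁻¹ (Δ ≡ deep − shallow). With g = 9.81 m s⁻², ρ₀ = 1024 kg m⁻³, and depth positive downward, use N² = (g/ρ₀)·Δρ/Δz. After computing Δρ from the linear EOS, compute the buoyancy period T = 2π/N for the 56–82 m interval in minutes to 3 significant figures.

ΔT = -7.2 K, ΔS = -0.10 psu (deep − shallow).
Δρ/ρ₀ = −αΔT + βΔS = 1.152 × 10⁻³ − 7.10 × 10⁻⁵ = 1.081 × 10⁻³, so Δρ ≈ 1.107 kg m⁻³.
N² = (g/ρ₀)·Δρ/Δz = g·(Δρ/ρ₀)/Δz = 9.81 × 1.081 × 10⁻³ / 26 = 4.0787 × 10⁻⁴ s⁻².
N = √(4.0787 × 10⁻⁴) = 0.020196 rad s⁻¹ → T = 2π/N = 311.11 s = 5.1852 min ≈ 5.19 min.

5.19 min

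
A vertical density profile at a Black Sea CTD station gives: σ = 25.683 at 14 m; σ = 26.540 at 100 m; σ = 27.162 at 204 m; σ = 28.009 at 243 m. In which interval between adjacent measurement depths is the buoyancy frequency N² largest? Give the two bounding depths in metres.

Compute the density gradient over each adjacent pair:
  14–100 m: Δρ/Δz = 0.857/86 = 0.010 kg m⁻⁴
  100–204 m: Δρ/Δz = 0.622/104 = 6.0 × 10⁻³ kg m⁻⁴
  204–243 m: Δρ/Δz = 0.847/39 = 0.022 kg m⁻⁴
The largest gradient is in the 204–243 m interval — the pycnocline.

204–243 m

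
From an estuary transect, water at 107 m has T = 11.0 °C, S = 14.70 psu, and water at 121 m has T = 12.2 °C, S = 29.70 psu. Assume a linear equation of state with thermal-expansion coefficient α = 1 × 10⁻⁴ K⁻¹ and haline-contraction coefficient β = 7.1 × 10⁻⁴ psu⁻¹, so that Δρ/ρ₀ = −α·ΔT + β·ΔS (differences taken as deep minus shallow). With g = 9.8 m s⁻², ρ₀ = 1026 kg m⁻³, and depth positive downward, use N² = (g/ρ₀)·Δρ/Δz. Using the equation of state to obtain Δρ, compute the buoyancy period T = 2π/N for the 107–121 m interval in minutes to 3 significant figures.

ΔT = +1.2 K, ΔS = +15.00 psu (deep − shallow).
Δρ/ρ₀ = −αΔT + βΔS = -1.20 × 10⁻⁴ + 0.01065 = 0.01053, so Δρ ≈ 10.80 kg m⁻³.
N² = (g/ρ₀)·Δρ/Δz = g·(Δρ/ρ₀)/Δz = 9.8 × 0.01053 / 14 = 7.3710 × 10⁻³ s⁻².
N = √(7.3710 × 10⁻³) = 0.085855 rad s⁻¹ → T = 2π/N = 73.184 s = 1.2197 min ≈ 1.22 min.

1.22 min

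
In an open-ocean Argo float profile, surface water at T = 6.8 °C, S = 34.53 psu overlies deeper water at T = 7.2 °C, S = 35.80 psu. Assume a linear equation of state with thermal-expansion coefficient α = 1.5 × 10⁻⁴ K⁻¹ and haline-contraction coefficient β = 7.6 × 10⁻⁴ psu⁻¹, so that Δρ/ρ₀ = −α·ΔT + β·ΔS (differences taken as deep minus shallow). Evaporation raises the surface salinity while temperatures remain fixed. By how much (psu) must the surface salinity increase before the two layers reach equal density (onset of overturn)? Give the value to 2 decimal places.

Neutral buoyancy requires −α(T_deep − T_surf) + β(S_deep − S_surf′) = 0.
S_surf′ = S_deep − (α/β)·ΔT = 35.80 − (1.5 × 10⁻⁴/7.6 × 10⁻⁴)·(+0.4) = 35.7211 psu.
Increase required: 35.7211 − 34.53 = 1.1911 psu.

1.19 psu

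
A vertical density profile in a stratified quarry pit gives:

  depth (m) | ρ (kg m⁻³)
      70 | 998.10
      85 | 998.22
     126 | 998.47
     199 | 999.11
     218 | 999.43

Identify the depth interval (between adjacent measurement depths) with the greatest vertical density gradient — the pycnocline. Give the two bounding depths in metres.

Compute the density gradient over each adjacent pair:
  70–85 m: Δρ/Δz = 0.12/15 = 8.0 × 10⁻³ kg m⁻⁴
  85–126 m: Δρ/Δz = 0.25/41 = 6.1 × 10⁻³ kg m⁻⁴
  126–199 m: Δρ/Δz = 0.64/73 = 8.8 × 10⁻³ kg m⁻⁴
  199–218 m: Δρ/Δz = 0.32/19 = 0.017 kg m⁻⁴
The largest gradient is in the 199–218 m interval — the pycnocline.

199–218 m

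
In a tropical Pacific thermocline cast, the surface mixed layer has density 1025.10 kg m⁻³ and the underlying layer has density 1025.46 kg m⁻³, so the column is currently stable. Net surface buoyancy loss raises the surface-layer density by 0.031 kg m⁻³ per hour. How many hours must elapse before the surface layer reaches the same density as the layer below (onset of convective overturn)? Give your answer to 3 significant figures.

Density deficit of the surface layer: 1025.46 − 1025.10 = 0.36 kg m⁻³.
Required change = 0.36 / 0.031 = 11.6 hours.

11.6 hours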